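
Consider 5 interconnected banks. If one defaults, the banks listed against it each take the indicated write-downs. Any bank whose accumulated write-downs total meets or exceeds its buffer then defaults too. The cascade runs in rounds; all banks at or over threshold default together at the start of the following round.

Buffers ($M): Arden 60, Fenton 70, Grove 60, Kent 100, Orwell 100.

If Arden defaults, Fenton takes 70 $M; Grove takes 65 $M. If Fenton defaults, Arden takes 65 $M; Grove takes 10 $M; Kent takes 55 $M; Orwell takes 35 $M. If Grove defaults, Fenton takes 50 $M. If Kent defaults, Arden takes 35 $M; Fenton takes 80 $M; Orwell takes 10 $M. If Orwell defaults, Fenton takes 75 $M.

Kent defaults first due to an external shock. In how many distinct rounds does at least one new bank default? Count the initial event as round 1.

4

Round 1 — Kent defaults (initial).
  Arden: +35 → 35 < 60
  Fenton: +80 → 80 ≥ 70
  Orwell: +10 → 10 < 100
Round 2 — Fenton defaults.
  Arden: +65 → 100 ≥ 60
  Grove: +10 → 10 < 60
  Orwell: +35 → 45 < 100
Round 3 — Arden defaults.
  Grove: +65 → 75 ≥ 60
Round 4 — Grove defaults.
No further defaults.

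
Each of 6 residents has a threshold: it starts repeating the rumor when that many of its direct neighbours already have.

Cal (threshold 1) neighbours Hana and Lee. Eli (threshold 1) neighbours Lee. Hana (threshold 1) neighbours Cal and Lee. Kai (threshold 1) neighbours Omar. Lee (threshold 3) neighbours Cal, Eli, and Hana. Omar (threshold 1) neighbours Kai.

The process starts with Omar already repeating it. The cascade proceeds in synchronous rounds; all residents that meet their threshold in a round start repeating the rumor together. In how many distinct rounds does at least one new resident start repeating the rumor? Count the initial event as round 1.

2

Round 1 — Omar starts repeating the rumor (initial).
Round 2 — checking thresholds:
  Kai: 1 of 1 neighbours ≥ 1, starts repeating the rumor.
Round 3 — no new spreads; cascade stops.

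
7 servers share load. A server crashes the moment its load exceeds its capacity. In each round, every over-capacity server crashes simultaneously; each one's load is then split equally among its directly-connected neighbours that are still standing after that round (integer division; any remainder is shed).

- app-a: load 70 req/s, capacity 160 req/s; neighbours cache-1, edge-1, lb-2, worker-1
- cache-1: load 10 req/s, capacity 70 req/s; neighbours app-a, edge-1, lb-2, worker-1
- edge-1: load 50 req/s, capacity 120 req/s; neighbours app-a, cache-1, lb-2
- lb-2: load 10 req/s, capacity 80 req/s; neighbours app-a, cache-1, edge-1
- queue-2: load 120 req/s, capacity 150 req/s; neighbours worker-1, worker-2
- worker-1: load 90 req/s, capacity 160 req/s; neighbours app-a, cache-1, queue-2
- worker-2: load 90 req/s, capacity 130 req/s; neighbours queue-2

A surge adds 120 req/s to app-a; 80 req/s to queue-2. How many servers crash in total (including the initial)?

7

Round 1 — app-a at 190 > 160; queue-2 at 200 > 150. app-a, queue-2 crash.
  app-a sheds 190 req/s to cache-1, edge-1, lb-2, worker-1: 47 each (2 lost).
    cache-1: 10+47 = 57 ≤ 70
    edge-1: 50+47 = 97 ≤ 120
    lb-2: 10+47 = 57 ≤ 80
    worker-1: 90+47 = 137 ≤ 160
  queue-2 sheds 200 req/s to worker-1, worker-2: 100 each.
    worker-1: 137+100 = 237 > 160
    worker-2: 90+100 = 190 > 130
Round 2 — worker-1, worker-2 crash.
  worker-1 sheds 237 req/s to cache-1: 237 each.
    cache-1: 57+237 = 294 > 70
  worker-2 sheds 190 req/s: no online neighbours, lost.
Round 3 — cache-1 crashes.
  cache-1 sheds 294 req/s to edge-1, lb-2: 147 each.
    edge-1: 97+147 = 244 > 120
    lb-2: 57+147 = 204 > 80
Round 4 — edge-1, lb-2 crash.
  edge-1 sheds 244 req/s: no online neighbours, lost.
  lb-2 sheds 204 req/s: no online neighbours, lost.
No further crashes.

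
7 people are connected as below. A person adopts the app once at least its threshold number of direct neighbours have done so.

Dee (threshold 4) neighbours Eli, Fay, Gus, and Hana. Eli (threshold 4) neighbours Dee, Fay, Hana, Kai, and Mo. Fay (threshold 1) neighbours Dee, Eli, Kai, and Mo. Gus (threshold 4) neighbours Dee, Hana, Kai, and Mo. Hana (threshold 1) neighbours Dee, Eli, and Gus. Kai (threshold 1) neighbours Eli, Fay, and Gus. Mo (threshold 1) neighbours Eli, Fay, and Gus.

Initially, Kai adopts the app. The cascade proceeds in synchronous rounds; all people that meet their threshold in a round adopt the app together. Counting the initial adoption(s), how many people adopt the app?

3

Round 1 — Kai adopts the app (initial).
Round 2 — checking thresholds:
  Eli: 1 of 5 neighbours < 4, not yet.
  Fay: 1 of 4 neighbours ≥ 1, adopts the app.
  Gus: 1 of 4 neighbours < 4, not yet.
Round 3 — checking thresholds:
  Dee: 1 of 4 neighbours < 4, not yet.
  Eli: 2 of 5 neighbours < 4, not yet.
  Gus: 1 of 4 neighbours < 4, not yet.
  Mo: 1 of 3 neighbours ≥ 1, adopts the app.
Round 4 — no new adoptions; cascade stops.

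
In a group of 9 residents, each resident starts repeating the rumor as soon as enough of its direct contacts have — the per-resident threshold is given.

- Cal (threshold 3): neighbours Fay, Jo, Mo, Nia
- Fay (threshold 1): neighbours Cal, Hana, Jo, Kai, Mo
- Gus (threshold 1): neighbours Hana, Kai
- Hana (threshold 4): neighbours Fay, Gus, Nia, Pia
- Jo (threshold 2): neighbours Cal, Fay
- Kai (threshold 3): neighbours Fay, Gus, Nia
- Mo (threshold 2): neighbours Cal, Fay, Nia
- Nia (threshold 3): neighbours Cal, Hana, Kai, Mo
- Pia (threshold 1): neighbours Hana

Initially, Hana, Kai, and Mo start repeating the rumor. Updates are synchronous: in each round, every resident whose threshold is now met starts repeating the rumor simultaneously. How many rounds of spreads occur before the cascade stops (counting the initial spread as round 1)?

4

Round 1 — Hana, Kai, Mo start repeating the rumor (initial).
Round 2 — checking thresholds:
  Cal: 1 of 4 neighbours < 3, holds.
  Fay: 3 of 5 neighbours ≥ 1, starts repeating the rumor.
  Gus: 2 of 2 neighbours ≥ 1, starts repeating the rumor.
  Nia: 3 of 4 neighbours ≥ 3, starts repeating the rumor.
  Pia: 1 of 1 neighbours ≥ 1, starts repeating the rumor.
Round 3 — checking thresholds:
  Cal: 3 of 4 neighbours ≥ 3, starts repeating the rumor.
  Jo: 1 of 2 neighbours < 2, holds.
Round 4 — checking thresholds:
  Jo: 2 of 2 neighbours ≥ 2, starts repeating the rumor.
Round 5 — no new spreads; cascade stops.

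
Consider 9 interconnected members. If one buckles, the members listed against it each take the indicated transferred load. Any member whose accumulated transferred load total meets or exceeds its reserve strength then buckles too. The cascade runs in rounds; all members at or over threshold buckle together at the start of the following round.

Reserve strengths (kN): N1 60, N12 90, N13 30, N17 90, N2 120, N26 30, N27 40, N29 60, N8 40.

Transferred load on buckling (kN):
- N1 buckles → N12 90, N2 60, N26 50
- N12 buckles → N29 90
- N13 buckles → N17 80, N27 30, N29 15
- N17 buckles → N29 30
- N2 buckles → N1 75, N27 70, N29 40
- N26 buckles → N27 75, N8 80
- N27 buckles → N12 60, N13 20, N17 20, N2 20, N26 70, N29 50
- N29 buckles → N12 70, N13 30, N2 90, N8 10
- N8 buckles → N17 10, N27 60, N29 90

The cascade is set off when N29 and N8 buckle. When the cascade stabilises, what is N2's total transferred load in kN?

110

Round 1 — N29, N8 buckle (initial).
  N12: +70 → 70 < 90
  N13: +30 → 30 ≥ 30
  N17: +10 → 10 < 90
  N2: +90 → 90 < 120
  N27: +60 → 60 ≥ 40
Round 2 — N13, N27 buckle.
  N12: +60 → 130 ≥ 90
  N17: +80+20 → 110 ≥ 90
  N2: +20 → 110 < 120
  N26: +70 → 70 ≥ 30
Round 3 — N12, N17, N26 buckle.
No further bucklings.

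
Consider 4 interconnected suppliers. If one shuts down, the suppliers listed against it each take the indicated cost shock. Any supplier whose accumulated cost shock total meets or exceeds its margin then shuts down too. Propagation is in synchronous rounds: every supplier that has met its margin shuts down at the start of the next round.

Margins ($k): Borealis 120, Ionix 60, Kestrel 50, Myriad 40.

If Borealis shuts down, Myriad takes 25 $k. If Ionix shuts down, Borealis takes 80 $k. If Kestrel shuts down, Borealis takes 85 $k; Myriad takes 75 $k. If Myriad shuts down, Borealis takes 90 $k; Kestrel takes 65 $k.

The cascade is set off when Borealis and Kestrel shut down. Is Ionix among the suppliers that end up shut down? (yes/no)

Round 1 — Borealis, Kestrel shut down (initial).
  Myriad: +25+75 → 100 ≥ 40
Round 2 — Myriad shuts down.
No further shutdowns.

no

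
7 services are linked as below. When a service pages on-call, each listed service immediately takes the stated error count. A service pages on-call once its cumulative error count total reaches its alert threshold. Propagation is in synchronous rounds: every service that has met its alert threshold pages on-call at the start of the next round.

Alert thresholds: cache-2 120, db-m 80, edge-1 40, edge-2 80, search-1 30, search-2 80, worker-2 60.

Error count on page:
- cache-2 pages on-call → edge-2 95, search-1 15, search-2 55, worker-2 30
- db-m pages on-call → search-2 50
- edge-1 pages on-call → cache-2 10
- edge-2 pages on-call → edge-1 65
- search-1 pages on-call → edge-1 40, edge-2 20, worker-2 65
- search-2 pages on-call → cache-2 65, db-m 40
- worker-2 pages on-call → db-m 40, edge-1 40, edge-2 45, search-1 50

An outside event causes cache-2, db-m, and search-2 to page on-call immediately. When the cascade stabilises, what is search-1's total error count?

Round 1 — cache-2, db-m, search-2 page on-call (initial).
  edge-2: +95 → 95 ≥ 80
  search-1: +15 → 15 < 30
  worker-2: +30 → 30 < 60
Round 2 — edge-2 pages on-call.
  edge-1: +65 → 65 ≥ 40
Round 3 — edge-1 pages on-call.
No further pages.

15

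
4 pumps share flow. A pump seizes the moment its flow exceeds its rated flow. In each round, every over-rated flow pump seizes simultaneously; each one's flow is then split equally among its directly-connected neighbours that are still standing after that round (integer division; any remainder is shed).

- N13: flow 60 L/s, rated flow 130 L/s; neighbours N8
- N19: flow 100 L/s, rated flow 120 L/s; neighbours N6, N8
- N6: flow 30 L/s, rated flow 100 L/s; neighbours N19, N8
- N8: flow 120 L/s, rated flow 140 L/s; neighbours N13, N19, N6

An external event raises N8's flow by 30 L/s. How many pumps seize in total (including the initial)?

3

Round 1 — N8 at 150 > 140. N8 seizes.
  N8 sheds 150 L/s to N13, N19, N6: 50 each.
    N13: 60+50 = 110 ≤ 130
    N19: 100+50 = 150 > 120
    N6: 30+50 = 80 ≤ 100
Round 2 — N19 seizes.
  N19 sheds 150 L/s to N6: 150 each.
    N6: 80+150 = 230 > 100
Round 3 — N6 seizes.
  N6 sheds 230 L/s: no online neighbours, lost.
No further seizures.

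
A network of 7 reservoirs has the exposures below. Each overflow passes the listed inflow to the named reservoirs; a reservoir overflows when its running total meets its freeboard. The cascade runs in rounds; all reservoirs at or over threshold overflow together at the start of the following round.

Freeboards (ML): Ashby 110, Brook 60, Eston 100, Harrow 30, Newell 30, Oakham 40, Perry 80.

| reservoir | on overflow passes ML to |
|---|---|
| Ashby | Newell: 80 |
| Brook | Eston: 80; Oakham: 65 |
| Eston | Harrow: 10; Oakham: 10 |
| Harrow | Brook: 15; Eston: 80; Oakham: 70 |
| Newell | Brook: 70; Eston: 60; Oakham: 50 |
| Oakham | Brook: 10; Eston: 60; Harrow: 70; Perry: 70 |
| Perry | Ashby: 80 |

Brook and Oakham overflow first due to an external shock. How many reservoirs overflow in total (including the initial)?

Round 1 — Brook, Oakham overflow (initial).
  Eston: +80+60 → 140 ≥ 100
  Harrow: +70 → 70 ≥ 30
  Perry: +70 → 70 < 80
Round 2 — Eston, Harrow overflow.
No further overflows.

4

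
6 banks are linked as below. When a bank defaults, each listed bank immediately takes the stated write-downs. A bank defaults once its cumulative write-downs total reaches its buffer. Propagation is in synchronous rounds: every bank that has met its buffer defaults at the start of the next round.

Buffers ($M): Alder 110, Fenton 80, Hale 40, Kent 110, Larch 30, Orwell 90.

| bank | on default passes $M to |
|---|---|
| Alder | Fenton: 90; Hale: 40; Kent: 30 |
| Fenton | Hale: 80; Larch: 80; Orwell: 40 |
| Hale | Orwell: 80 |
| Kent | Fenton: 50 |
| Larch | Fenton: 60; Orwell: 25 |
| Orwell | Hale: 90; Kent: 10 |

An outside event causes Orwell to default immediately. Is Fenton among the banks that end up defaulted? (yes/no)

no

Round 1 — Orwell defaults (initial).
  Hale: +90 → 90 ≥ 40
  Kent: +10 → 10 < 110
Round 2 — Hale defaults.
No further defaults.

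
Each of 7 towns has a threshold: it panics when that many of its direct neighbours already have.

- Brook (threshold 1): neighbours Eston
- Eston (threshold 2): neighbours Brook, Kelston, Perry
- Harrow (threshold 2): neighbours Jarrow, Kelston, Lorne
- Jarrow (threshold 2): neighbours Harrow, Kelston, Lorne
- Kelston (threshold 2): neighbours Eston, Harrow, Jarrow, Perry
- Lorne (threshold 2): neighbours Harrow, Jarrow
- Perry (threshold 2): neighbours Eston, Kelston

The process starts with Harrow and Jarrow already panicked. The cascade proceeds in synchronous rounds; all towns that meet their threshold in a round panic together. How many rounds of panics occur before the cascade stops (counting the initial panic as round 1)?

Round 1 — Harrow, Jarrow panic (initial).
Round 2 — checking thresholds:
  Kelston: 2 of 4 neighbours ≥ 2, panics.
  Lorne: 2 of 2 neighbours ≥ 2, panics.
Round 3 — no new panics; cascade stops.

2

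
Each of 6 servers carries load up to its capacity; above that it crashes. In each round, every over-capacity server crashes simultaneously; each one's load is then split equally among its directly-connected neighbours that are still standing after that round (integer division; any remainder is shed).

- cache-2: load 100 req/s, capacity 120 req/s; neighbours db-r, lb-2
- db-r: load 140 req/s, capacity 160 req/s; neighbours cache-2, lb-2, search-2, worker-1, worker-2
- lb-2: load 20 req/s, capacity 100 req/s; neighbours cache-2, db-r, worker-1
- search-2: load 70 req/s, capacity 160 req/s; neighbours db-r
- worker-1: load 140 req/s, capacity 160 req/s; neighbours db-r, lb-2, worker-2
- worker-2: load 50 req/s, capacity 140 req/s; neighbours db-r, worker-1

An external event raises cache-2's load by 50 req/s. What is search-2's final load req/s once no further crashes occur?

Round 1 — cache-2 at 150 > 120. cache-2 crashes.
  cache-2 sheds 150 req/s to db-r, lb-2: 75 each.
    db-r: 140+75 = 215 > 160
    lb-2: 20+75 = 95 ≤ 100
Round 2 — db-r crashes.
  db-r sheds 215 req/s to lb-2, search-2, worker-1, worker-2: 53 each (3 lost).
    lb-2: 95+53 = 148 > 100
    search-2: 70+53 = 123 ≤ 160
    worker-1: 140+53 = 193 > 160
    worker-2: 50+53 = 103 ≤ 140
Round 3 — lb-2, worker-1 crash.
  lb-2 sheds 148 req/s: no online neighbours, lost.
  worker-1 sheds 193 req/s to worker-2: 193 each.
    worker-2: 103+193 = 296 > 140
Round 4 — worker-2 crashes.
  worker-2 sheds 296 req/s: no online neighbours, lost.
No further crashes.

123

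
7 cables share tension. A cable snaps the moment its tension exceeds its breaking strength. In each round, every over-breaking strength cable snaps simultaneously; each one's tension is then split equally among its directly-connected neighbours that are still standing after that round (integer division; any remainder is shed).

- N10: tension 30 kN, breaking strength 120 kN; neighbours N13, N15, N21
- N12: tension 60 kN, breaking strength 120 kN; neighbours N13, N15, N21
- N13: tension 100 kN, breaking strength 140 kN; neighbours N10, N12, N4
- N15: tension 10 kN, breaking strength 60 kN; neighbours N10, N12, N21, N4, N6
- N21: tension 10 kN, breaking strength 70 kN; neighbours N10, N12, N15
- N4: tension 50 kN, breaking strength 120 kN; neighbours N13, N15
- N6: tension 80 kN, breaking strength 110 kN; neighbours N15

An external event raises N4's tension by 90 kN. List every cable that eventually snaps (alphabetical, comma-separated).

Round 1 — N4 at 140 > 120. N4 snaps.
  N4 sheds 140 kN to N13, N15: 70 each.
    N13: 100+70 = 170 > 140
    N15: 10+70 = 80 > 60
Round 2 — N13, N15 snap.
  N13 sheds 170 kN to N10, N12: 85 each.
    N10: 30+85 = 115 ≤ 120
    N12: 60+85 = 145 > 120
  N15 sheds 80 kN to N10, N12, N21, N6: 20 each.
    N10: 115+20 = 135 > 120
    N12: 145+20 = 165 > 120
    N21: 10+20 = 30 ≤ 70
    N6: 80+20 = 100 ≤ 110
Round 3 — N10, N12 snap.
  N10 sheds 135 kN to N21: 135 each.
    N21: 30+135 = 165 > 70
  N12 sheds 165 kN to N21: 165 each.
    N21: 165+165 = 330 > 70
Round 4 — N21 snaps.
  N21 sheds 330 kN: no online neighbours, lost.
No further breaks.

N10, N12, N13, N15, N21, N4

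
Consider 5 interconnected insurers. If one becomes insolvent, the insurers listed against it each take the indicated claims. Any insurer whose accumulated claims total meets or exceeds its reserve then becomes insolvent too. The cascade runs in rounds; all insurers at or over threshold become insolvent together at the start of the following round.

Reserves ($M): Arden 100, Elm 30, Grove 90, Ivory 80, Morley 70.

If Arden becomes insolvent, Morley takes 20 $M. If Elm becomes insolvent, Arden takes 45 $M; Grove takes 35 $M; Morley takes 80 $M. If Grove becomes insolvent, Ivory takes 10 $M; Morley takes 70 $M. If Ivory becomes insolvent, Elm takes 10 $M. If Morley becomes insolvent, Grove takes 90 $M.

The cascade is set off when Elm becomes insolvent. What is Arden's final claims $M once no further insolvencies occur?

45

Round 1 — Elm becomes insolvent (initial).
  Arden: +45 → 45 < 100
  Grove: +35 → 35 < 90
  Morley: +80 → 80 ≥ 70
Round 2 — Morley becomes insolvent.
  Grove: +90 → 125 ≥ 90
Round 3 — Grove becomes insolvent.
  Ivory: +10 → 10 < 80
No further insolvencies.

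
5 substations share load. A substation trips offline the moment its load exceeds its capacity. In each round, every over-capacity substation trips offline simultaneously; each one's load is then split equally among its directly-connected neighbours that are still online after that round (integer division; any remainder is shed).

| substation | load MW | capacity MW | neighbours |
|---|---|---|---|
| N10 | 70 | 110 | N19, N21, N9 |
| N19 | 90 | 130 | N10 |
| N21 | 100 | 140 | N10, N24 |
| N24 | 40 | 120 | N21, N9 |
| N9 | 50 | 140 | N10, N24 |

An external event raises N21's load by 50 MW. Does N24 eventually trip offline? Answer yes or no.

no

Round 1 — N21 at 150 > 140. N21 trips offline.
  N21 sheds 150 MW to N10, N24: 75 each.
    N10: 70+75 = 145 > 110
    N24: 40+75 = 115 ≤ 120
Round 2 — N10 trips offline.
  N10 sheds 145 MW to N19, N9: 72 each (1 lost).
    N19: 90+72 = 162 > 130
    N9: 50+72 = 122 ≤ 140
Round 3 — N19 trips offline.
  N19 sheds 162 MW: no online neighbours, lost.
No further trips.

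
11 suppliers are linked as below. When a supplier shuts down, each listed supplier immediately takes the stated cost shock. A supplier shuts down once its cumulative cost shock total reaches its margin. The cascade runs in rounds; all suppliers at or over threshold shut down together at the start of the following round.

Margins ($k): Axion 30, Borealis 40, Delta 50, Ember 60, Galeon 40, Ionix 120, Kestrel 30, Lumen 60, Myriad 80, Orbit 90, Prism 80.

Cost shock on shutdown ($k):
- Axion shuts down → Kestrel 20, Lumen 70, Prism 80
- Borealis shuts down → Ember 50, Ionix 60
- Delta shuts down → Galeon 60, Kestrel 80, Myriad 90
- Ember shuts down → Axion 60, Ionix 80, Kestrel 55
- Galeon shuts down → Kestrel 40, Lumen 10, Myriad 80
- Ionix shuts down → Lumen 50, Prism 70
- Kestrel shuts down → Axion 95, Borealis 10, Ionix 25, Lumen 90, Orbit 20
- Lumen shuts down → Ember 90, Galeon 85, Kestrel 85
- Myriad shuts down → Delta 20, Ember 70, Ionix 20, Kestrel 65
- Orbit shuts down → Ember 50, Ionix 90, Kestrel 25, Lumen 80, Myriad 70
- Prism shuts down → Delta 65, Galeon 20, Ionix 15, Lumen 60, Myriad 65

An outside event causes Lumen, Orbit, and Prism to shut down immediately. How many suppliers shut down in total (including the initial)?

Round 1 — Lumen, Orbit, Prism shut down (initial).
  Delta: +65 → 65 ≥ 50
  Ember: +90+50 → 140 ≥ 60
  Galeon: +85+20 → 105 ≥ 40
  Ionix: +90+15 → 105 < 120
  Kestrel: +85+25 → 110 ≥ 30
  Myriad: +70+65 → 135 ≥ 80
Round 2 — Delta, Ember, Galeon, Kestrel, Myriad shut down.
  Axion: +60+95 → 155 ≥ 30
  Borealis: +10 → 10 < 40
  Ionix: +80+25+20 → 230 ≥ 120
Round 3 — Axion, Ionix shut down.
No further shutdowns.

10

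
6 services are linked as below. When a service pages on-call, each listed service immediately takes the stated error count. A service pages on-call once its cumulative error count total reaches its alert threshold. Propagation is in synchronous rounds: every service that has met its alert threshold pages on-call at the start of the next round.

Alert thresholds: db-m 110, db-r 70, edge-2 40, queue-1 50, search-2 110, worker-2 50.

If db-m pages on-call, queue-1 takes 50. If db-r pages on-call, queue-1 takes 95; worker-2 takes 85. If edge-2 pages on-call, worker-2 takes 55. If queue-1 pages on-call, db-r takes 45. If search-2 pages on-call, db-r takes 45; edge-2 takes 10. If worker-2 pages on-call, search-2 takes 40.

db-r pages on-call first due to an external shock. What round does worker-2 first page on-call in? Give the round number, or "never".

2

Round 1 — db-r pages on-call (initial).
  queue-1: +95 → 95 ≥ 50
  worker-2: +85 → 85 ≥ 50
Round 2 — queue-1, worker-2 page on-call.
  search-2: +40 → 40 < 110
No further pages.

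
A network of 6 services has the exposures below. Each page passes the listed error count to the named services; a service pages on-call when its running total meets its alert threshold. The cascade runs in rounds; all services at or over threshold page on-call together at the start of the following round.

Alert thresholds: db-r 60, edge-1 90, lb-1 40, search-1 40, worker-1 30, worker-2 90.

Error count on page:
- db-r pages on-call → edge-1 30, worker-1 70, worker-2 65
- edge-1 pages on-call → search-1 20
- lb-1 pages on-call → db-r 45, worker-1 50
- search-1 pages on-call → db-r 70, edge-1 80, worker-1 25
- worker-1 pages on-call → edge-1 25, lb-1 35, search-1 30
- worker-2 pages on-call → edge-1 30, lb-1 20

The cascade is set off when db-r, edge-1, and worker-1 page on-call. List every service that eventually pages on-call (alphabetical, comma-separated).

Round 1 — db-r, edge-1, worker-1 page on-call (initial).
  lb-1: +35 → 35 < 40
  search-1: +20+30 → 50 ≥ 40
  worker-2: +65 → 65 < 90
Round 2 — search-1 pages on-call.
No further pages.

db-r, edge-1, search-1, worker-1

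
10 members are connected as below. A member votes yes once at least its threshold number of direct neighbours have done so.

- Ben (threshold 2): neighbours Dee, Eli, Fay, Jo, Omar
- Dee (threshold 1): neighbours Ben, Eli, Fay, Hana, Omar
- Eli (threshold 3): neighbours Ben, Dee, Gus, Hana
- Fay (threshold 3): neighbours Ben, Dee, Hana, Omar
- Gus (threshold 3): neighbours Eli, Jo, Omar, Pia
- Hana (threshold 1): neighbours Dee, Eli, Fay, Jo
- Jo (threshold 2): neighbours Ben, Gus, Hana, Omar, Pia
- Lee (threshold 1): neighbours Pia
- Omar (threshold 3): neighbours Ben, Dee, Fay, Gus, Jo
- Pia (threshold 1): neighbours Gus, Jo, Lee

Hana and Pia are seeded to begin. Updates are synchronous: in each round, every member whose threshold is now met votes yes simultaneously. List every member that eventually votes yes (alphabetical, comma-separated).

Round 1 — Hana, Pia vote yes (initial).
Round 2 — checking thresholds:
  Dee: 1 of 5 neighbours ≥ 1, votes yes.
  Eli: 1 of 4 neighbours < 3, not yet.
  Fay: 1 of 4 neighbours < 3, not yet.
  Gus: 1 of 4 neighbours < 3, not yet.
  Jo: 2 of 5 neighbours ≥ 2, votes yes.
  Lee: 1 of 1 neighbours ≥ 1, votes yes.
Round 3 — checking thresholds:
  Ben: 2 of 5 neighbours ≥ 2, votes yes.
  Eli: 2 of 4 neighbours < 3, not yet.
  Fay: 2 of 4 neighbours < 3, not yet.
  Gus: 2 of 4 neighbours < 3, not yet.
  Omar: 2 of 5 neighbours < 3, not yet.
Round 4 — checking thresholds:
  Eli: 3 of 4 neighbours ≥ 3, votes yes.
  Fay: 3 of 4 neighbours ≥ 3, votes yes.
  Gus: 2 of 4 neighbours < 3, not yet.
  Omar: 3 of 5 neighbours ≥ 3, votes yes.
Round 5 — checking thresholds:
  Gus: 4 of 4 neighbours ≥ 3, votes yes.
Round 6 — no new yes votes; cascade stops.

Ben, Dee, Eli, Fay, Gus, Hana, Jo, Lee, Omar, Pia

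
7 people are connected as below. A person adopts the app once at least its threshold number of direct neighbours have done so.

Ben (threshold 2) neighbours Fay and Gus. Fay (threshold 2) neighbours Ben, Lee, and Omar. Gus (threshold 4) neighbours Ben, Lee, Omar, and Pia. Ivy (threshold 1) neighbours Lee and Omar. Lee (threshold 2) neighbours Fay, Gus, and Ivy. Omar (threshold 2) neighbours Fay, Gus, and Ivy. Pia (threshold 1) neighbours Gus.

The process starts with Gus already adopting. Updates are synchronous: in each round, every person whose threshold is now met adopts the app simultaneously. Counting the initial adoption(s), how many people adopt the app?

Round 1 — Gus adopts the app (initial).
Round 2 — checking thresholds:
  Ben: 1 of 2 neighbours < 2, holds.
  Lee: 1 of 3 neighbours < 2, holds.
  Omar: 1 of 3 neighbours < 2, holds.
  Pia: 1 of 1 neighbours ≥ 1, adopts the app.
Round 3 — no new adoptions; cascade stops.

2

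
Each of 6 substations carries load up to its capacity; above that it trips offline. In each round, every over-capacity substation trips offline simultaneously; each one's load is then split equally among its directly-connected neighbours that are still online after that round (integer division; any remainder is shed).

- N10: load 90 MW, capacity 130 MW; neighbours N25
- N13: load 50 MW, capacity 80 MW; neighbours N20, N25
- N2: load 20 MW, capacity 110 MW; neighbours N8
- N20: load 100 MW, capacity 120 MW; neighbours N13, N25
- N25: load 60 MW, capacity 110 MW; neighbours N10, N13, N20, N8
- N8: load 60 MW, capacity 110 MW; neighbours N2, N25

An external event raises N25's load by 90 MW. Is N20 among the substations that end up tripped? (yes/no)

yes

Round 1 — N25 at 150 > 110. N25 trips offline.
  N25 sheds 150 MW to N10, N13, N20, N8: 37 each (2 lost).
    N10: 90+37 = 127 ≤ 130
    N13: 50+37 = 87 > 80
    N20: 100+37 = 137 > 120
    N8: 60+37 = 97 ≤ 110
Round 2 — N13, N20 trip offline.
  N13 sheds 87 MW: no online neighbours, lost.
  N20 sheds 137 MW: no online neighbours, lost.
No further trips.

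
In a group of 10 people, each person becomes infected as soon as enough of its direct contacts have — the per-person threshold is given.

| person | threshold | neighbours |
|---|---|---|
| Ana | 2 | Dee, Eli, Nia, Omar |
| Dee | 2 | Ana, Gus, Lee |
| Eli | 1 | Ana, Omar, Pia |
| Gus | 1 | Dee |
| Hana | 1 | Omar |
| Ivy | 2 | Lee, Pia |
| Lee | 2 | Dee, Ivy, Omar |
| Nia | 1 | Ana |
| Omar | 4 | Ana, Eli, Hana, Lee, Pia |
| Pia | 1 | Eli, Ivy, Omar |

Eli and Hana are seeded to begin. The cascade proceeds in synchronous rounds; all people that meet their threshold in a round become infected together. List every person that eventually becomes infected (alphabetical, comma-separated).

Round 1 — Eli, Hana become infected (initial).
Round 2 — checking thresholds:
  Ana: 1 of 4 neighbours < 2, below threshold.
  Omar: 2 of 5 neighbours < 4, below threshold.
  Pia: 1 of 3 neighbours ≥ 1, becomes infected.
Round 3 — no new infections; cascade stops.

Eli, Hana, Pia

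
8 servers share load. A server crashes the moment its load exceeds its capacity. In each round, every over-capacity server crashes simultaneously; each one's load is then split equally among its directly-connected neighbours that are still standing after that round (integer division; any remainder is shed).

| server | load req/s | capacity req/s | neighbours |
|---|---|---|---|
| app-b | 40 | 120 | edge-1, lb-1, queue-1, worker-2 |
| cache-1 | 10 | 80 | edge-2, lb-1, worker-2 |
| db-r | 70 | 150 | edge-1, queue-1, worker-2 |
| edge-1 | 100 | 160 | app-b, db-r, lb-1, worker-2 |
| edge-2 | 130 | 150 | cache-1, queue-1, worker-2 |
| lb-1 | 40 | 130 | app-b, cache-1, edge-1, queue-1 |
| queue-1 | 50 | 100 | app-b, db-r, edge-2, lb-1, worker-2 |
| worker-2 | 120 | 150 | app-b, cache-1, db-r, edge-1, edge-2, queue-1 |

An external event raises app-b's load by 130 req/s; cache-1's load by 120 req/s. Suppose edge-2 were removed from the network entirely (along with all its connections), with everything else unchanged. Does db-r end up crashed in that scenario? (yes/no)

yes

With edge-2 removed:
Round 1 — app-b at 170 > 120; cache-1 at 130 > 80. app-b, cache-1 crash.
  app-b sheds 170 req/s to edge-1, lb-1, queue-1, worker-2: 42 each (2 lost).
    edge-1: 100+42 = 142 ≤ 160
    lb-1: 40+42 = 82 ≤ 130
    queue-1: 50+42 = 92 ≤ 100
    worker-2: 120+42 = 162 > 150
  cache-1 sheds 130 req/s to lb-1, worker-2: 65 each.
    lb-1: 82+65 = 147 > 130
    worker-2: 162+65 = 227 > 150
Round 2 — lb-1, worker-2 crash.
  lb-1 sheds 147 req/s to edge-1, queue-1: 73 each (1 lost).
    edge-1: 142+73 = 215 > 160
    queue-1: 92+73 = 165 > 100
  worker-2 sheds 227 req/s to db-r, edge-1, queue-1: 75 each (2 lost).
    db-r: 70+75 = 145 ≤ 150
    edge-1: 215+75 = 290 > 160
    queue-1: 165+75 = 240 > 100
Round 3 — edge-1, queue-1 crash.
  edge-1 sheds 290 req/s to db-r: 290 each.
    db-r: 145+290 = 435 > 150
  queue-1 sheds 240 req/s to db-r: 240 each.
    db-r: 435+240 = 675 > 150
Round 4 — db-r crashes.
  db-r sheds 675 req/s: no online neighbours, lost.
No further crashes.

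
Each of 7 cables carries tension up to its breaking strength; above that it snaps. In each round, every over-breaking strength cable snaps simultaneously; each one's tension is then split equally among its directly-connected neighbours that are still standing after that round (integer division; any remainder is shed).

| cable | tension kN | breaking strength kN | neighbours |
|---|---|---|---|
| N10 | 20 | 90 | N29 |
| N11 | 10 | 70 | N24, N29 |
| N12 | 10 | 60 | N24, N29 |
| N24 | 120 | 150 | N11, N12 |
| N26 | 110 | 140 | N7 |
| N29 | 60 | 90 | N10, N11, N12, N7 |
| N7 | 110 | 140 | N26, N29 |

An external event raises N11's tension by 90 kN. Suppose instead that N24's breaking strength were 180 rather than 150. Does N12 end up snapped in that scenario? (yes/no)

no

With N24's breaking strength at 180:
Round 1 — N11 at 100 > 70. N11 snaps.
  N11 sheds 100 kN to N24, N29: 50 each.
    N24: 120+50 = 170 ≤ 180
    N29: 60+50 = 110 > 90
Round 2 — N29 snaps.
  N29 sheds 110 kN to N10, N12, N7: 36 each (2 lost).
    N10: 20+36 = 56 ≤ 90
    N12: 10+36 = 46 ≤ 60
    N7: 110+36 = 146 > 140
Round 3 — N7 snaps.
  N7 sheds 146 kN to N26: 146 each.
    N26: 110+146 = 256 > 140
Round 4 — N26 snaps.
  N26 sheds 256 kN: no online neighbours, lost.
No further breaks.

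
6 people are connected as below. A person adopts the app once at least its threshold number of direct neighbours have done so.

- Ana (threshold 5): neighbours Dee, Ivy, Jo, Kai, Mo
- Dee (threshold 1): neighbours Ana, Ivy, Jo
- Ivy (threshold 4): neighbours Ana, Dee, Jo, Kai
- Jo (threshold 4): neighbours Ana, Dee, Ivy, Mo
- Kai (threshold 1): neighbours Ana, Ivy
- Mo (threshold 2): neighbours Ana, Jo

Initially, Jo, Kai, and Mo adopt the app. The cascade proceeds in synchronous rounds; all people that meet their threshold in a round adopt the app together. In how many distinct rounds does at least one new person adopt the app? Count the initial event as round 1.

Round 1 — Jo, Kai, Mo adopt the app (initial).
Round 2 — checking thresholds:
  Ana: 3 of 5 neighbours < 5, holds.
  Dee: 1 of 3 neighbours ≥ 1, adopts the app.
  Ivy: 2 of 4 neighbours < 4, holds.
Round 3 — no new adoptions; cascade stops.

2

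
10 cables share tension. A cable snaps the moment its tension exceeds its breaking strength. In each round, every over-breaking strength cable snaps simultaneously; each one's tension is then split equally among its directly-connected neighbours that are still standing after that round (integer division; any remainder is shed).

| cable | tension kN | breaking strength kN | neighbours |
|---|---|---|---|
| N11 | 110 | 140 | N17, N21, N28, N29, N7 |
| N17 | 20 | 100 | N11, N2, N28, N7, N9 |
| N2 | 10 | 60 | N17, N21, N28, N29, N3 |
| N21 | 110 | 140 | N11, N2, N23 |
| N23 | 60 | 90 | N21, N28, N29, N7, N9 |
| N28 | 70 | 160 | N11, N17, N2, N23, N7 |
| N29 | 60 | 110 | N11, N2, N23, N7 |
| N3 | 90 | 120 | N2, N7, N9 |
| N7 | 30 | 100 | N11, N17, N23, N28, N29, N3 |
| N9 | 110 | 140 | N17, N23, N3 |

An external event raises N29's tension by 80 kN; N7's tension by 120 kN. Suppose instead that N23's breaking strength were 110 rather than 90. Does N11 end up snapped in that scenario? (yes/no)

With N23's breaking strength at 110:
Round 1 — N29 at 140 > 110; N7 at 150 > 100. N29, N7 snap.
  N29 sheds 140 kN to N11, N2, N23: 46 each (2 lost).
    N11: 110+46 = 156 > 140
    N2: 10+46 = 56 ≤ 60
    N23: 60+46 = 106 ≤ 110
  N7 sheds 150 kN to N11, N17, N23, N28, N3: 30 each.
    N11: 156+30 = 186 > 140
    N17: 20+30 = 50 ≤ 100
    N23: 106+30 = 136 > 110
    N28: 70+30 = 100 ≤ 160
    N3: 90+30 = 120 ≤ 120
Round 2 — N11, N23 snap.
  N11 sheds 186 kN to N17, N21, N28: 62 each.
    N17: 50+62 = 112 > 100
    N21: 110+62 = 172 > 140
    N28: 100+62 = 162 > 160
  N23 sheds 136 kN to N21, N28, N9: 45 each (1 lost).
    N21: 172+45 = 217 > 140
    N28: 162+45 = 207 > 160
    N9: 110+45 = 155 > 140
Round 3 — N17, N21, N28, N9 snap.
  N17 sheds 112 kN to N2: 112 each.
    N2: 56+112 = 168 > 60
  N21 sheds 217 kN to N2: 217 each.
    N2: 168+217 = 385 > 60
  N28 sheds 207 kN to N2: 207 each.
    N2: 385+207 = 592 > 60
  N9 sheds 155 kN to N3: 155 each.
    N3: 120+155 = 275 > 120
Round 4 — N2, N3 snap.
  N2 sheds 592 kN: no online neighbours, lost.
  N3 sheds 275 kN: no online neighbours, lost.
No further breaks.

yes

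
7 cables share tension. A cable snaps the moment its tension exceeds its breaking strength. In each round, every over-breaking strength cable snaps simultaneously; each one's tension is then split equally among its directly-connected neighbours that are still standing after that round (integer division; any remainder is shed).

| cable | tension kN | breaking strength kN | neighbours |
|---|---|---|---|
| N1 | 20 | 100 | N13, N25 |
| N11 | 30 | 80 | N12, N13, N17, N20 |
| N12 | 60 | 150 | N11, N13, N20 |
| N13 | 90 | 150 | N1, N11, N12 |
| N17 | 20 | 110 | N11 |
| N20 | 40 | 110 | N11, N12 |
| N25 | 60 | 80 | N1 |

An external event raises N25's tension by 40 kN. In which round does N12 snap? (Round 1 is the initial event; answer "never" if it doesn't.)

4

Round 1 — N25 at 100 > 80. N25 snaps.
  N25 sheds 100 kN to N1: 100 each.
    N1: 20+100 = 120 > 100
Round 2 — N1 snaps.
  N1 sheds 120 kN to N13: 120 each.
    N13: 90+120 = 210 > 150
Round 3 — N13 snaps.
  N13 sheds 210 kN to N11, N12: 105 each.
    N11: 30+105 = 135 > 80
    N12: 60+105 = 165 > 150
Round 4 — N11, N12 snap.
  N11 sheds 135 kN to N17, N20: 67 each (1 lost).
    N17: 20+67 = 87 ≤ 110
    N20: 40+67 = 107 ≤ 110
  N12 sheds 165 kN to N20: 165 each.
    N20: 107+165 = 272 > 110
Round 5 — N20 snaps.
  N20 sheds 272 kN: no online neighbours, lost.
No further breaks.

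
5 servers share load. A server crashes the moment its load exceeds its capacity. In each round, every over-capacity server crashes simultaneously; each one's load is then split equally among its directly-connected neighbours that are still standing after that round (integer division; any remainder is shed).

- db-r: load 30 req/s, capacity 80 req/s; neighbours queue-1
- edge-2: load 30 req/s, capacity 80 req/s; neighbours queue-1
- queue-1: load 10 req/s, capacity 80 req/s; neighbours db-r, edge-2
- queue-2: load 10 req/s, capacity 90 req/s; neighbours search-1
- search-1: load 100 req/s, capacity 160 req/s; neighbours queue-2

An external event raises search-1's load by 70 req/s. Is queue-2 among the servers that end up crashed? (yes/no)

Round 1 — search-1 at 170 > 160. search-1 crashes.
  search-1 sheds 170 req/s to queue-2: 170 each.
    queue-2: 10+170 = 180 > 90
Round 2 — queue-2 crashes.
  queue-2 sheds 180 req/s: no online neighbours, lost.
No further crashes.

yes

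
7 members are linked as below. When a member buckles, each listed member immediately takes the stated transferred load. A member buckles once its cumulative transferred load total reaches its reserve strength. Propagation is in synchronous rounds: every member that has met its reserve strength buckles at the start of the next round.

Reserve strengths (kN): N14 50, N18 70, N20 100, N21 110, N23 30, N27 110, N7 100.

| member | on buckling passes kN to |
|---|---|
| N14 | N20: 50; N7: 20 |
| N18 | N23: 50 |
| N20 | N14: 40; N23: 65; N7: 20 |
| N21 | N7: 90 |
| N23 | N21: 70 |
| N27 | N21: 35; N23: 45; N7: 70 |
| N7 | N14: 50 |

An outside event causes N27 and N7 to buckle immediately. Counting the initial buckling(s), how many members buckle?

Round 1 — N27, N7 buckle (initial).
  N14: +50 → 50 ≥ 50
  N21: +35 → 35 < 110
  N23: +45 → 45 ≥ 30
Round 2 — N14, N23 buckle.
  N20: +50 → 50 < 100
  N21: +70 → 105 < 110
No further bucklings.

4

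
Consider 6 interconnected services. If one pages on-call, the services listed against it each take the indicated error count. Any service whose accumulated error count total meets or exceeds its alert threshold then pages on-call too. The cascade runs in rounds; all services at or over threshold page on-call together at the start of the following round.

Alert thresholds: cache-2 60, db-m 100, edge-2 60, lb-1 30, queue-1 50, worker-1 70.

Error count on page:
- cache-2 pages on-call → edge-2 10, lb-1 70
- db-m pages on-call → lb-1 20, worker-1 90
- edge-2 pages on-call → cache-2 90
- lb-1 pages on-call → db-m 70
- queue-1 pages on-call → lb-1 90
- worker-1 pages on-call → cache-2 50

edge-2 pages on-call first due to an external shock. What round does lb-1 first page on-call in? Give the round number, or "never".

Round 1 — edge-2 pages on-call (initial).
  cache-2: +90 → 90 ≥ 60
Round 2 — cache-2 pages on-call.
  lb-1: +70 → 70 ≥ 30
Round 3 — lb-1 pages on-call.
  db-m: +70 → 70 < 100
No further pages.

3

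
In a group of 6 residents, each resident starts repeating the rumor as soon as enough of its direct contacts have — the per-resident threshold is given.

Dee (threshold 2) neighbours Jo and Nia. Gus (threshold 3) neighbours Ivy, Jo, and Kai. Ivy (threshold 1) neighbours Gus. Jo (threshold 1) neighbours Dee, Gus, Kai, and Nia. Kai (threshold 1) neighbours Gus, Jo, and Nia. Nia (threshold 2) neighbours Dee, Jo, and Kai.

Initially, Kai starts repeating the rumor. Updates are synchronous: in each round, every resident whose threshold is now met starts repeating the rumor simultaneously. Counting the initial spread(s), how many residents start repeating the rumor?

Round 1 — Kai starts repeating the rumor (initial).
Round 2 — checking thresholds:
  Gus: 1 of 3 neighbours < 3, holds.
  Jo: 1 of 4 neighbours ≥ 1, starts repeating the rumor.
  Nia: 1 of 3 neighbours < 2, holds.
Round 3 — checking thresholds:
  Dee: 1 of 2 neighbours < 2, holds.
  Gus: 2 of 3 neighbours < 3, holds.
  Nia: 2 of 3 neighbours ≥ 2, starts repeating the rumor.
Round 4 — checking thresholds:
  Dee: 2 of 2 neighbours ≥ 2, starts repeating the rumor.
  Gus: 2 of 3 neighbours < 3, holds.
Round 5 — no new spreads; cascade stops.

4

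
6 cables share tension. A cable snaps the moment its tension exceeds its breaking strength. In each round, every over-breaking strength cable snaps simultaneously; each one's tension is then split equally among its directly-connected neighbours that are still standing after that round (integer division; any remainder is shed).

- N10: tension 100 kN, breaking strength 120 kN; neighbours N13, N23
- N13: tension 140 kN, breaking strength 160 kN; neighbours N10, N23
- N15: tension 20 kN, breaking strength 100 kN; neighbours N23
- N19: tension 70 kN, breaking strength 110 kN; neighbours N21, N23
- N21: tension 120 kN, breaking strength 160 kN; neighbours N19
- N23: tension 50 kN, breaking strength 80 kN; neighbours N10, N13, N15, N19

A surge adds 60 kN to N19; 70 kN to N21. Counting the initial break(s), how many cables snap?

Round 1 — N19 at 130 > 110; N21 at 190 > 160. N19, N21 snap.
  N19 sheds 130 kN to N23: 130 each.
    N23: 50+130 = 180 > 80
  N21 sheds 190 kN: no online neighbours, lost.
Round 2 — N23 snaps.
  N23 sheds 180 kN to N10, N13, N15: 60 each.
    N10: 100+60 = 160 > 120
    N13: 140+60 = 200 > 160
    N15: 20+60 = 80 ≤ 100
Round 3 — N10, N13 snap.
  N10 sheds 160 kN: no online neighbours, lost.
  N13 sheds 200 kN: no online neighbours, lost.
No further breaks.

5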